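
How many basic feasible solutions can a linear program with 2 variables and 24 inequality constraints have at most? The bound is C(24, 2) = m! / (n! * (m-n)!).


Each vertex corresponds to some choice of n active constraints out of m, so the number of vertices is at most C(m, n) = m! / (n!(m-n)!).
m = 24, n = 2
Numerator: 24 * 23
Denominator: 2! = 2
C(24, 2) = 276


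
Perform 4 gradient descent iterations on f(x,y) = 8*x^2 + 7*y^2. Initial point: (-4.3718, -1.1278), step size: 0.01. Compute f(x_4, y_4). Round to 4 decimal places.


Gradient descent on f(x,y) = 8*x^2 + 7*y^2.
Starting point: (-4.3718, -1.1278), alpha = 0.01
Step 1: grad_x = 2*8*-4.3718 = -69.9488, grad_y = 2*7*-1.1278 = -15.7892
  x_1 = -4.3718 - 0.01*-69.9488 = -3.6723
  y_1 = -1.1278 - 0.01*-15.7892 = -0.9699
Step 2: grad_x = 2*8*-3.6723 = -58.757, grad_y = 2*7*-0.9699 = -13.5787
  x_2 = -3.6723 - 0.01*-58.757 = -3.0847
  y_2 = -0.9699 - 0.01*-13.5787 = -0.8341
Step 3: grad_x = 2*8*-3.0847 = -49.3559, grad_y = 2*7*-0.8341 = -11.6777
  x_3 = -3.0847 - 0.01*-49.3559 = -2.5912
  y_3 = -0.8341 - 0.01*-11.6777 = -0.7173
Step 4: grad_x = 2*8*-2.5912 = -41.4589, grad_y = 2*7*-0.7173 = -10.0428
  x_4 = -2.5912 - 0.01*-41.4589 = -2.1766
  y_4 = -0.7173 - 0.01*-10.0428 = -0.6169
f(-2.1766, -0.6169) = 8*(-2.1766)^2 + 7*(-0.6169)^2 = 40.5646


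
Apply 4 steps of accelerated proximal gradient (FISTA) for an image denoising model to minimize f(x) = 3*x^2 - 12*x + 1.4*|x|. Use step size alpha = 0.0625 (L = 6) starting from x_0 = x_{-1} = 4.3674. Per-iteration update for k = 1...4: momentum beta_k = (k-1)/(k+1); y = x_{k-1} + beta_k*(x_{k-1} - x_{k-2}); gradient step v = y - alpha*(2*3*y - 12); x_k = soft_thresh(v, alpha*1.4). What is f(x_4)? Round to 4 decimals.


FISTA on f(x) = 3*x^2 - 12*x + 1.4*|x|
L = 6, alpha = 0.0625
Iteration 1: beta = 0.0, y = 4.3674 + 0.0*(4.3674 - 4.3674) = 4.3674
  grad(y) = 14.2044, v = y - alpha*grad = 3.4796
  prox(v) = soft_thresh(3.4796, 0.0875) = 3.3921
Iteration 2: beta = 0.3333, y = 3.3921 + 0.3333*(3.3921 - 4.3674) = 3.067
  grad(y) = 6.4022, v = y - alpha*grad = 2.6669
  prox(v) = soft_thresh(2.6669, 0.0875) = 2.5794
Iteration 3: beta = 0.5, y = 2.5794 + 0.5*(2.5794 - 3.3921) = 2.173
  grad(y) = 1.0382, v = y - alpha*grad = 2.1081
  prox(v) = soft_thresh(2.1081, 0.0875) = 2.0206
Iteration 4: beta = 0.6, y = 2.0206 + 0.6*(2.0206 - 2.5794) = 1.6854
  grad(y) = -1.8876, v = y - alpha*grad = 1.8034
  prox(v) = soft_thresh(1.8034, 0.0875) = 1.7159
f(x_4) = 3*1.7159^2 - 12*1.7159 + 1.4*|1.7159| = -9.3556


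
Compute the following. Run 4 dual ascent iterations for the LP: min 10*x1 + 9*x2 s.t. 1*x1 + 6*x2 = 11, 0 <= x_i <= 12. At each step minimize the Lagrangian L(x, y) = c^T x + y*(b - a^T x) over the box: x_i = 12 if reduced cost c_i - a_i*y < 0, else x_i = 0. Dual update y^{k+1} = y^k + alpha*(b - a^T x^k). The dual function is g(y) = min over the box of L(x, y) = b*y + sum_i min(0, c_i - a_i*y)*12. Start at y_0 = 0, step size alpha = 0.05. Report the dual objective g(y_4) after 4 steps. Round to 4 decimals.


Dual ascent for LP: min 10*x1 + 9*x2, 1*x1 + 6*x2 = 11, 0 <= x_i <= 12
Step 1: y^k = 0.0, reduced costs: (10.0, 9.0)
  x^k = (0.0, 0.0), subgradient = b - a^T x = 11.0
  y^{k+1} = 0.0 + 0.05*11.0 = 0.55
Step 2: y^k = 0.55, reduced costs: (9.45, 5.7)
  x^k = (0.0, 0.0), subgradient = b - a^T x = 11.0
  y^{k+1} = 0.55 + 0.05*11.0 = 1.1
Step 3: y^k = 1.1, reduced costs: (8.9, 2.4)
  x^k = (0.0, 0.0), subgradient = b - a^T x = 11.0
  y^{k+1} = 1.1 + 0.05*11.0 = 1.65
Step 4: y^k = 1.65, reduced costs: (8.35, -0.9)
  x^k = (0.0, 12.0), subgradient = b - a^T x = -61.0
  y^{k+1} = 1.65 + 0.05*-61.0 = -1.4
Dual objective at y_4 = -1.4: reduced costs (11.4, 17.4), box minimizer x = (0.0, 0.0)
g(y_4) = b*y + (c1 - a1*y)*x1 + (c2 - a2*y)*x2 = 11*(-1.4) + 11.4*0.0 + 17.4*0.0 = -15.4 + 0.0 + 0.0 = -15.4


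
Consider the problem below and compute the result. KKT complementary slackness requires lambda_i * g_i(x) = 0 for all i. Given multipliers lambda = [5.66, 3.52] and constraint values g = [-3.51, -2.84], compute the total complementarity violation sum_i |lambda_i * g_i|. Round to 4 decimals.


KKT complementary slackness check:
lambda_1 * g_1 = 5.66 * -3.51 = -19.8666
lambda_2 * g_2 = 3.52 * -2.84 = -9.9968
Total violation = 19.8666 + 9.9968 = 29.8634


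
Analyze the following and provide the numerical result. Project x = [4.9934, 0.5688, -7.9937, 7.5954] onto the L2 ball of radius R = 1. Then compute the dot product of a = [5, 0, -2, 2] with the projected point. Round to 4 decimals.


Step 1: Compute ||x|| (intermediates to 6 decimals).
||x|| = sqrt(4.9934^2 + 0.5688^2 + (-7.9937)^2 + 7.5954^2) = 12.118041
Step 2: Project.
Since ||x|| > R, scale = R/||x|| = 1/12.118041 = 0.082522, proj(x) = scale * x
proj(x) = [0.412065, 0.046939, -0.659656, 0.626788]
Step 3: Dot product.
a^T * proj(x) = 5*0.412065 + 0*0.046939 - 2*(-0.659656) + 2*0.626788 = 4.6332


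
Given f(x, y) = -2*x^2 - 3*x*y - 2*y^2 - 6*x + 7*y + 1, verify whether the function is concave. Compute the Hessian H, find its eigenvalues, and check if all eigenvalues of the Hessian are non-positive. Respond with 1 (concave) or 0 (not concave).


The Hessian of f(x,y) = -2*x^2 - 3*x*y - 2*y^2 - 6*x + 7*y + 1 is:
H = [[-4, -3], [-3, -4]]
Trace = -4 - 4 = -8
Determinant = -4*-4 - (-3)^2 = 7
Discriminant = (-8)^2 - 4*7 = 36.0
Eigenvalues: lambda_1 = -7.0, lambda_2 = -1.0
The function is concave.

1


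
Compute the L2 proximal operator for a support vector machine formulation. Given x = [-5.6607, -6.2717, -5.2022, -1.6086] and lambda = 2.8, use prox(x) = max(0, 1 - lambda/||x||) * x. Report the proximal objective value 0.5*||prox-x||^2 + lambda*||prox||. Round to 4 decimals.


Step 1: Compute ||x||.
||x|| = 10.0513
Step 2: Compute scaling factor.
scale = max(0, 1 - 2.8/10.0513) = 0.7214
Step 3: prox(x) = [-4.0838, -4.5246, -3.753, -1.1605]
||prox(x)|| = 7.2513
Step 4: Proximal objective.
0.5*||prox-x||^2 = 3.92
lambda*||prox|| = 20.3036
Total = 24.2236


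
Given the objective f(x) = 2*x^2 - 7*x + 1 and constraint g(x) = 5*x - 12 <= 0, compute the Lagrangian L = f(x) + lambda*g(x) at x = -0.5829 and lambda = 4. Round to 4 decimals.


Step 1: Evaluate f(x).
f(-0.5829) = 2*(-0.5829)^2 - 7*(-0.5829) + 1 = 5.7598
Step 2: Evaluate g(x).
g(-0.5829) = 5*-0.5829 - 12 = -14.9145
Step 3: Compute Lagrangian.
L = 5.7598 + 4*-14.9145 = -53.8982


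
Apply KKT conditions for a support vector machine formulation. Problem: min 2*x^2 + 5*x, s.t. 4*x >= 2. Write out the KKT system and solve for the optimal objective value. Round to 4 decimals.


Step 1: Try lambda = 0 (constraint inactive).
x_unc = -5/(2*2) = -1.25
Check: 4*-1.25 = -5.0 < 2 -- violated!
Step 2: Constraint must be active: 4*x = 2
x* = 2/4 = 0.5
lambda = (2*2*0.5 + 5)/4 = 1.75
Step 3: Compute optimal value.
f(x*) = 2*0.5^2 + 5*0.5 = 3.0


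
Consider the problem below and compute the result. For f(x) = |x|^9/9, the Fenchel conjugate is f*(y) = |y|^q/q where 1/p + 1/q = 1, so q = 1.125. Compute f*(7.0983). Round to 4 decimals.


The conjugate exponent q satisfies 1/p + 1/q = 1.
p = 9, so q = 9/(9 - 1) = 1.125
|y|^q = 7.0983^1.125 = 9.0688
f*(7.0983) = 9.0688 / 1.125 = 8.0611


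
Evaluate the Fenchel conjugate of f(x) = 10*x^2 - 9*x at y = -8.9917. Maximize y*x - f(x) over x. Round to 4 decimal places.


f*(y) = sup_x {y*x - a*x^2 - b*x} = sup_x {(y-b)*x - a*x^2}
FOC: (y - b) - 2a*x = 0 => x* = (y - b)/(2a)
x* = (-8.9917 + 9)/(2*10) = 0.0004
f*(-8.9917) = (y-b)^2/(4a) = (-8.9917 + 9)^2/(4*10)
= 0.0001/40 = 0.0


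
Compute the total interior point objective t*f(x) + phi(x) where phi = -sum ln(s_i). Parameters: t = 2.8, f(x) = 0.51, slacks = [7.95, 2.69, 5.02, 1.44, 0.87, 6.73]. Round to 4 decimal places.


Step 1: Compute log-barrier.
ln values: [2.0732, 0.9895, 1.6134, 0.3646, -0.1393, 1.9066]
phi = -(2.0732 + 0.9895 + 1.6134 + 0.3646 - 0.1393 + 1.9066) = -6.8081
Step 2: Compute augmented objective.
t*f(x) = 2.8*0.51 = 1.428
Total = 1.428 - 6.8081 = -5.3801


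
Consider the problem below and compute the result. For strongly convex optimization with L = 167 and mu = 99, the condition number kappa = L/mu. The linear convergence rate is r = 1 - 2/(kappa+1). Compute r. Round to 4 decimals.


Step 1: Compute the condition number.
kappa = L/mu = 167/99 = 1.6869
Step 2: Compute the convergence rate.
r = 1 - 2/(kappa + 1) = 1 - 2*mu/(L + mu) = (L - mu)/(L + mu) = 68/266 = 0.2556


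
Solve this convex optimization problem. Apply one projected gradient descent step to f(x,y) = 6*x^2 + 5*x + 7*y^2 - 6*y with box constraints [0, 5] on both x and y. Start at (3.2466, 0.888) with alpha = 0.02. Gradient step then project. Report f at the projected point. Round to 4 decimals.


Step 1: Compute gradient at (3.2466, 0.888).
grad_x = 2*6*3.2466 + 5 = 43.9592
grad_y = 2*7*0.888 - 6 = 6.432
Step 2: Gradient step.
x_raw = 3.2466 - 0.02*43.9592 = 2.3674
y_raw = 0.888 - 0.02*6.432 = 0.7594
Step 3: Project onto [0, 5].
x_proj = clip(2.3674) = 2.3674
y_proj = clip(0.7594) = 0.7594
Step 4: Evaluate f.
f(2.3674, 0.7594) = 44.9453


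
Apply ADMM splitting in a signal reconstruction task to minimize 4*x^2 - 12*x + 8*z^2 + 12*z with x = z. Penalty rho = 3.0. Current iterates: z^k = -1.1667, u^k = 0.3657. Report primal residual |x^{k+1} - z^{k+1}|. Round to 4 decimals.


ADMM iteration with rho = 3.0, z^k = -1.1667, u^k = 0.3657
Step 1: x-update.
Minimize 4*x^2 - 12*x + (3.0/2)*(x + 1.1667 + 0.3657)^2
FOC: (2*4 + 3.0)*x = 12 + 3.0*(-1.1667 - 0.3657)
x^{k+1} = 0.673
Step 2: z-update.
Minimize 8*z^2 + 12*z + (3.0/2)*(0.673 - z + 0.3657)^2
FOC: (2*8 + 3.0)*z = -12 + 3.0*(0.673 + 0.3657)
z^{k+1} = -0.4676
Step 3: u-update.
u^{k+1} = 0.3657 + 0.673 + 0.4676 = 1.5063
Step 4: Primal residual = |0.673 + 0.4676| = 1.1406


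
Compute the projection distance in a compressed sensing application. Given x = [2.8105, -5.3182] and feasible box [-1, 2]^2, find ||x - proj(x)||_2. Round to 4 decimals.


Project each component onto [-1, 2].
clip(2.8105) = 2.0, clip(-5.3182) = -1.0
Projection = [2.0, -1.0]
Squared diffs: [0.6569, 18.6469]
Distance = sqrt(19.3038) = 4.3936


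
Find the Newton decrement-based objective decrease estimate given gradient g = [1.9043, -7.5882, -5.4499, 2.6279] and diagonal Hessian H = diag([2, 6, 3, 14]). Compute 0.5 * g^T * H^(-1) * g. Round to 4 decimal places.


Step 1: H is diagonal, so H^(-1) * g = [0.9522, -1.2647, -1.8166, 0.1877].
Step 2: g^T H^(-1) g = sum_i g_i^2 / H_ii
  = (1.9043)^2/2 + (-7.5882)^2/6 + (-5.4499)^2/3 + (2.6279)^2/14
  = 1.8132 + 9.5968 + 9.9005 + 0.4933 = 21.8037
Step 3: Objective decrease = 0.5 * g^T H^(-1) g = 10.9019


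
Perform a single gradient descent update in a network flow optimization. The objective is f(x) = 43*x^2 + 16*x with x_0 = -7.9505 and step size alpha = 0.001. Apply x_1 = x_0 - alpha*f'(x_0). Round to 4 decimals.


We compute the gradient at x_0 and apply the update.
f'(x) = 86*x + 16
f'(-7.9505) = 86*-7.9505 + 16 = -667.743
x_1 = -7.9505 - 0.001*-667.743 = -7.2828


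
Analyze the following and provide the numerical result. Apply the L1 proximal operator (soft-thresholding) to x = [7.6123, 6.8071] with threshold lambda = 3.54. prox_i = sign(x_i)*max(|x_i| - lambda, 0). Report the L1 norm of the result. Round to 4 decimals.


Soft-thresholding with lambda = 3.54:
prox(7.6123) = sign(7.6123)*max(|7.6123| - 3.54, 0) = 4.0723
prox(6.8071) = sign(6.8071)*max(|6.8071| - 3.54, 0) = 3.2671
prox(x) = [4.0723, 3.2671]
||prox(x)||_1 = 4.0723 + 3.2671 = 7.3394


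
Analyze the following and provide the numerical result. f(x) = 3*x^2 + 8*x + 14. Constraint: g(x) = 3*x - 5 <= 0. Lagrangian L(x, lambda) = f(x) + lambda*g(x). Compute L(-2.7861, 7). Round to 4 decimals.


Step 1: Evaluate f(x).
f(-2.7861) = 3*(-2.7861)^2 + 8*(-2.7861) + 14 = 14.9983
Step 2: Evaluate g(x).
g(-2.7861) = 3*-2.7861 - 5 = -13.3583
Step 3: Compute Lagrangian.
L = 14.9983 + 7*-13.3583 = -78.5098


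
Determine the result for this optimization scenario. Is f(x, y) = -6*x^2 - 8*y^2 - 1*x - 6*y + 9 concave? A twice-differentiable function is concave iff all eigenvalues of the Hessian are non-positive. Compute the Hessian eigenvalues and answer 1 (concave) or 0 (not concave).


The Hessian of f(x,y) = -6*x^2 - 8*y^2 - 1*x - 6*y + 9 is:
H = [[-12, 0], [0, -16]]
Trace = -12 - 16 = -28
Determinant = -12*-16 - (0)^2 = 192
Discriminant = (-28)^2 - 4*192 = 16.0
Eigenvalues: lambda_1 = -16.0, lambda_2 = -12.0
The function is concave.

1


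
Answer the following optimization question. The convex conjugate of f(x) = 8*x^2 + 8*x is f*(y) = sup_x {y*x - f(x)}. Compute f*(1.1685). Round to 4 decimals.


f*(y) = sup_x {y*x - a*x^2 - b*x} = sup_x {(y-b)*x - a*x^2}
FOC: (y - b) - 2a*x = 0 => x* = (y - b)/(2a)
x* = (1.1685 - 8)/(2*8) = -0.427
f*(1.1685) = (y-b)^2/(4a) = (1.1685 - 8)^2/(4*8)
= 46.6694/32 = 1.4584


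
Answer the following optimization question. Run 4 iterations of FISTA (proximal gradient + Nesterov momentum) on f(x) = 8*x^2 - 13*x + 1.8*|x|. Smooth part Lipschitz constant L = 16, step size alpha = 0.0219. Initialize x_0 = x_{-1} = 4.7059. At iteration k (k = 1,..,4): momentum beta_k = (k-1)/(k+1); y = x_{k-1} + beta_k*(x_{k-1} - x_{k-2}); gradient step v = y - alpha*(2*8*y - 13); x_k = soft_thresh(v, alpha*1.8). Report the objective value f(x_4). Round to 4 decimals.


FISTA on f(x) = 8*x^2 - 13*x + 1.8*|x|
L = 16, alpha = 0.0219
Iteration 1: beta = 0.0, y = 4.7059 + 0.0*(4.7059 - 4.7059) = 4.7059
  grad(y) = 62.2944, v = y - alpha*grad = 3.3417
  prox(v) = soft_thresh(3.3417, 0.0394) = 3.3022
Iteration 2: beta = 0.3333, y = 3.3022 + 0.3333*(3.3022 - 4.7059) = 2.8343
  grad(y) = 32.3495, v = y - alpha*grad = 2.1259
  prox(v) = soft_thresh(2.1259, 0.0394) = 2.0865
Iteration 3: beta = 0.5, y = 2.0865 + 0.5*(2.0865 - 3.3022) = 1.4786
  grad(y) = 10.6574, v = y - alpha*grad = 1.2452
  prox(v) = soft_thresh(1.2452, 0.0394) = 1.2058
Iteration 4: beta = 0.6, y = 1.2058 + 0.6*(1.2058 - 2.0865) = 0.6774
  grad(y) = -2.1624, v = y - alpha*grad = 0.7247
  prox(v) = soft_thresh(0.7247, 0.0394) = 0.6853
f(x_4) = 8*0.6853^2 - 13*0.6853 + 1.8*|0.6853| = -3.9183


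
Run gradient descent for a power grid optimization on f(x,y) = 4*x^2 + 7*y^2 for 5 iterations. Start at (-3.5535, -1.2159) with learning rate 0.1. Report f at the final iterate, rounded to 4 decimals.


Gradient descent on f(x,y) = 4*x^2 + 7*y^2.
Starting point: (-3.5535, -1.2159), alpha = 0.1
Step 1: grad_x = 2*4*-3.5535 = -28.428, grad_y = 2*7*-1.2159 = -17.0226
  x_1 = -3.5535 - 0.1*-28.428 = -0.7107
  y_1 = -1.2159 - 0.1*-17.0226 = 0.4864
Step 2: grad_x = 2*4*-0.7107 = -5.6856, grad_y = 2*7*0.4864 = 6.809
  x_2 = -0.7107 - 0.1*-5.6856 = -0.1421
  y_2 = 0.4864 - 0.1*6.809 = -0.1945
Step 3: grad_x = 2*4*-0.1421 = -1.1371, grad_y = 2*7*-0.1945 = -2.7236
  x_3 = -0.1421 - 0.1*-1.1371 = -0.0284
  y_3 = -0.1945 - 0.1*-2.7236 = 0.0778
Step 4: grad_x = 2*4*-0.0284 = -0.2274, grad_y = 2*7*0.0778 = 1.0894
  x_4 = -0.0284 - 0.1*-0.2274 = -0.0057
  y_4 = 0.0778 - 0.1*1.0894 = -0.0311
Step 5: grad_x = 2*4*-0.0057 = -0.0455, grad_y = 2*7*-0.0311 = -0.4358
  x_5 = -0.0057 - 0.1*-0.0455 = -0.0011
  y_5 = -0.0311 - 0.1*-0.4358 = 0.0125
f(-0.0011, 0.0125) = 4*(-0.0011)^2 + 7*0.0125^2 = 0.0011


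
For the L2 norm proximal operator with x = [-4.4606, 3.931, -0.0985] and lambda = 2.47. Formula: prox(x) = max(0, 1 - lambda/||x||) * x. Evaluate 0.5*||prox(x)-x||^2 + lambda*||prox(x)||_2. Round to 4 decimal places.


Step 1: Compute ||x||.
||x|| = 5.9464
Step 2: Compute scaling factor.
scale = max(0, 1 - 2.47/5.9464) = 0.5846
Step 3: prox(x) = [-2.6078, 2.2981, -0.0576]
||prox(x)|| = 3.4764
Step 4: Proximal objective.
0.5*||prox-x||^2 = 3.0505
lambda*||prox|| = 8.5867
Total = 11.6371


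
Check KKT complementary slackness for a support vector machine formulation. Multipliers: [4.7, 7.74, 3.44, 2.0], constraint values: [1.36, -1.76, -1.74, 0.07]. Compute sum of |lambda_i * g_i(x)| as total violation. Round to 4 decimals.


KKT complementary slackness check:
lambda_1 * g_1 = 4.7 * 1.36 = 6.392
lambda_2 * g_2 = 7.74 * -1.76 = -13.6224
lambda_3 * g_3 = 3.44 * -1.74 = -5.9856
lambda_4 * g_4 = 2.0 * 0.07 = 0.14
Total violation = 6.392 + 13.6224 + 5.9856 + 0.14 = 26.14


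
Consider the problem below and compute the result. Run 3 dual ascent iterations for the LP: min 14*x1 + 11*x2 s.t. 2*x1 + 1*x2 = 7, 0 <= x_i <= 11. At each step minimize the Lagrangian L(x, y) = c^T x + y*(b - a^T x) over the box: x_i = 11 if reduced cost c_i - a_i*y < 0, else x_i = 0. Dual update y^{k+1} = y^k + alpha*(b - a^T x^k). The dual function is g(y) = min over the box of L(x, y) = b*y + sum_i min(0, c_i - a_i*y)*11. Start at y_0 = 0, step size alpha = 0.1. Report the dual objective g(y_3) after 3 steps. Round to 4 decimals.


Dual ascent for LP: min 14*x1 + 11*x2, 2*x1 + 1*x2 = 7, 0 <= x_i <= 11
Step 1: y^k = 0.0, reduced costs: (14.0, 11.0)
  x^k = (0.0, 0.0), subgradient = b - a^T x = 7.0
  y^{k+1} = 0.0 + 0.1*7.0 = 0.7
Step 2: y^k = 0.7, reduced costs: (12.6, 10.3)
  x^k = (0.0, 0.0), subgradient = b - a^T x = 7.0
  y^{k+1} = 0.7 + 0.1*7.0 = 1.4
Step 3: y^k = 1.4, reduced costs: (11.2, 9.6)
  x^k = (0.0, 0.0), subgradient = b - a^T x = 7.0
  y^{k+1} = 1.4 + 0.1*7.0 = 2.1
Dual objective at y_3 = 2.1: reduced costs (9.8, 8.9), box minimizer x = (0.0, 0.0)
g(y_3) = b*y + (c1 - a1*y)*x1 + (c2 - a2*y)*x2 = 7*2.1 + 9.8*0.0 + 8.9*0.0 = 14.7 + 0.0 + 0.0 = 14.7


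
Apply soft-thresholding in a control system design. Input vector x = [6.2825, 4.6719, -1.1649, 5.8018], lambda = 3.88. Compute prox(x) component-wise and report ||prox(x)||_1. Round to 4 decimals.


Soft-thresholding with lambda = 3.88:
prox(6.2825) = sign(6.2825)*max(|6.2825| - 3.88, 0) = 2.4025
prox(4.6719) = sign(4.6719)*max(|4.6719| - 3.88, 0) = 0.7919
prox(-1.1649) = sign(-1.1649)*max(|-1.1649| - 3.88, 0) = 0.0
prox(5.8018) = sign(5.8018)*max(|5.8018| - 3.88, 0) = 1.9218
prox(x) = [2.4025, 0.7919, 0.0, 1.9218]
||prox(x)||_1 = 2.4025 + 0.7919 + 0.0 + 1.9218 = 5.1162


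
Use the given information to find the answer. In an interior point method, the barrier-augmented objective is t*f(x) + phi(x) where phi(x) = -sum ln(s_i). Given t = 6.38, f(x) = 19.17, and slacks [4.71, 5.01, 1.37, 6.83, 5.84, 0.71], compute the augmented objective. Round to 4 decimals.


Step 1: Compute log-barrier.
ln values: [1.5497, 1.6114, 0.3148, 1.9213, 1.7647, -0.3425]
phi = -(1.5497 + 1.6114 + 0.3148 + 1.9213 + 1.7647 - 0.3425) = -6.8195
Step 2: Compute augmented objective.
t*f(x) = 6.38*19.17 = 122.3046
Total = 122.3046 - 6.8195 = 115.4851


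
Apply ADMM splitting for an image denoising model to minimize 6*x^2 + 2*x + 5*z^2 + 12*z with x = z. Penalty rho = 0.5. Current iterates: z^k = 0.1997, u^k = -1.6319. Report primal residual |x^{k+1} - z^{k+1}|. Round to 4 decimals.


ADMM iteration with rho = 0.5, z^k = 0.1997, u^k = -1.6319
Step 1: x-update.
Minimize 6*x^2 + 2*x + (0.5/2)*(x - 0.1997 - 1.6319)^2
FOC: (2*6 + 0.5)*x = -2 + 0.5*(0.1997 + 1.6319)
x^{k+1} = -0.0867
Step 2: z-update.
Minimize 5*z^2 + 12*z + (0.5/2)*(-0.0867 - z - 1.6319)^2
FOC: (2*5 + 0.5)*z = -12 + 0.5*(-0.0867 - 1.6319)
z^{k+1} = -1.2247
Step 3: u-update.
u^{k+1} = -1.6319 - 0.0867 + 1.2247 = -0.4939
Step 4: Primal residual = |-0.0867 + 1.2247| = 1.138


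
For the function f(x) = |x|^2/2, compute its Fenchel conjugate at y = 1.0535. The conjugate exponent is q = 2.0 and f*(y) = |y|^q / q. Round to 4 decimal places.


The conjugate exponent q satisfies 1/p + 1/q = 1.
p = 2, so q = 2/(2 - 1) = 2.0
|y|^q = 1.0535^2.0 = 1.1099
f*(1.0535) = 1.1099 / 2.0 = 0.5549


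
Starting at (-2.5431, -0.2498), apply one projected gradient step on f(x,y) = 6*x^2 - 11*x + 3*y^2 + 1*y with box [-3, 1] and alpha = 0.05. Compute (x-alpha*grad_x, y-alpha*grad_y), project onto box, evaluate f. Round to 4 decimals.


Step 1: Compute gradient at (-2.5431, -0.2498).
grad_x = 2*6*-2.5431 - 11 = -41.5172
grad_y = 2*3*-0.2498 + 1 = -0.4988
Step 2: Gradient step.
x_raw = -2.5431 - 0.05*-41.5172 = -0.4672
y_raw = -0.2498 - 0.05*-0.4988 = -0.2249
Step 3: Project onto [-3, 1].
x_proj = clip(-0.4672) = -0.4672
y_proj = clip(-0.2249) = -0.2249
Step 4: Evaluate f.
f(-0.4672, -0.2249) = 6.3763


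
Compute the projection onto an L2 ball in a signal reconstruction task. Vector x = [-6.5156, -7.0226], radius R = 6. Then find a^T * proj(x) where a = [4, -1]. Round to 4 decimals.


Step 1: Compute ||x|| (intermediates to 6 decimals).
||x|| = sqrt((-6.5156)^2 + (-7.0226)^2) = 9.579664
Step 2: Project.
Since ||x|| > R, scale = R/||x|| = 6/9.579664 = 0.626327, proj(x) = scale * x
proj(x) = [-4.080896, -4.398444]
Step 3: Dot product.
a^T * proj(x) = 4*(-4.080896) - 1*(-4.398444) = -11.9251


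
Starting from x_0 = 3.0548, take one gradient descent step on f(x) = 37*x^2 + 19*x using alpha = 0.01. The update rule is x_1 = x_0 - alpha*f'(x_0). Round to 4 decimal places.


We compute the gradient at x_0 and apply the update.
f'(x) = 74*x + 19
f'(3.0548) = 74*3.0548 + 19 = 245.0552
x_1 = 3.0548 - 0.01*245.0552 = 0.6042


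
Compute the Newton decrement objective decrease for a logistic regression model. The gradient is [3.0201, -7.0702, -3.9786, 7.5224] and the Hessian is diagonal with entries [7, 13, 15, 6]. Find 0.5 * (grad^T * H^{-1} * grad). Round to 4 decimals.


Step 1: H is diagonal, so H^(-1) * g = [0.4314, -0.5439, -0.2652, 1.2537].
Step 2: g^T H^(-1) g = sum_i g_i^2 / H_ii
  = (3.0201)^2/7 + (-7.0702)^2/13 + (-3.9786)^2/15 + (7.5224)^2/6
  = 1.303 + 3.8452 + 1.0553 + 9.4311 = 15.6346
Step 3: Objective decrease = 0.5 * g^T H^(-1) g = 7.8173


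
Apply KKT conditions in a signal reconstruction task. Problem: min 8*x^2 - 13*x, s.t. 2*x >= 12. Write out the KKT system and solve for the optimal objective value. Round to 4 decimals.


Step 1: Try lambda = 0 (constraint inactive).
x_unc = 13/(2*8) = 0.8125
Check: 2*0.8125 = 1.625 < 12 -- violated!
Step 2: Constraint must be active: 2*x = 12
x* = 12/2 = 6.0
lambda = (2*8*6.0 - 13)/2 = 41.5
Step 3: Compute optimal value.
f(x*) = 8*6.0^2 - 13*6.0 = 210.0


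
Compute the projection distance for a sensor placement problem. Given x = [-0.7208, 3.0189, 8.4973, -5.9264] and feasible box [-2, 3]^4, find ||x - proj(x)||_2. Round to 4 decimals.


Project each component onto [-2, 3].
clip(-0.7208) = -0.7208, clip(3.0189) = 3.0, clip(8.4973) = 3.0, clip(-5.9264) = -2.0
Projection = [-0.7208, 3.0, 3.0, -2.0]
Squared diffs: [0.0, 0.0004, 30.2203, 15.4166]
Distance = sqrt(45.6373) = 6.7555


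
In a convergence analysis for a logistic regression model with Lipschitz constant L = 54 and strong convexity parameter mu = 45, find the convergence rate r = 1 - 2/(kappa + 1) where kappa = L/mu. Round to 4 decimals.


Step 1: Compute the condition number.
kappa = L/mu = 54/45 = 1.2
Step 2: Compute the convergence rate.
r = 1 - 2/(kappa + 1) = 1 - 2*mu/(L + mu) = (L - mu)/(L + mu) = 9/99 = 0.0909


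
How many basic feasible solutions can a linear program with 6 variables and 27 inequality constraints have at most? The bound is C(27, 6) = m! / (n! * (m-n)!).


Each vertex corresponds to some choice of n active constraints out of m, so the number of vertices is at most C(m, n) = m! / (n!(m-n)!).
m = 27, n = 6
Numerator: 27 * 26 * 25 * 24 * 23 * 22
Denominator: 6! = 720
C(27, 6) = 296010


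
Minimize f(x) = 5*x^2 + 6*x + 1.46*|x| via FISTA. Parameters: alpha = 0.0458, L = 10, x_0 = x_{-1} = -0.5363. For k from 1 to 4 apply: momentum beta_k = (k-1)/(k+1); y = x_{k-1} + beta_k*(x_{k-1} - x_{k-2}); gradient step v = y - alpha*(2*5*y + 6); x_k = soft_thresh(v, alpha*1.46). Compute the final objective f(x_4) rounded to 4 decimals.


FISTA on f(x) = 5*x^2 + 6*x + 1.46*|x|
L = 10, alpha = 0.0458
Iteration 1: beta = 0.0, y = -0.5363 + 0.0*(-0.5363 + 0.5363) = -0.5363
  grad(y) = 0.637, v = y - alpha*grad = -0.5655
  prox(v) = soft_thresh(-0.5655, 0.0669) = -0.4986
Iteration 2: beta = 0.3333, y = -0.4986 + 0.3333*(-0.4986 + 0.5363) = -0.486
  grad(y) = 1.1396, v = y - alpha*grad = -0.5382
  prox(v) = soft_thresh(-0.5382, 0.0669) = -0.4714
Iteration 3: beta = 0.5, y = -0.4714 + 0.5*(-0.4714 + 0.4986) = -0.4577
  grad(y) = 1.4225, v = y - alpha*grad = -0.5229
  prox(v) = soft_thresh(-0.5229, 0.0669) = -0.456
Iteration 4: beta = 0.6, y = -0.456 + 0.6*(-0.456 + 0.4714) = -0.4468
  grad(y) = 1.5317, v = y - alpha*grad = -0.517
  prox(v) = soft_thresh(-0.517, 0.0669) = -0.4501
f(x_4) = 5*(-0.4501)^2 + 6*(-0.4501) + 1.46*|-0.4501| = -1.0305


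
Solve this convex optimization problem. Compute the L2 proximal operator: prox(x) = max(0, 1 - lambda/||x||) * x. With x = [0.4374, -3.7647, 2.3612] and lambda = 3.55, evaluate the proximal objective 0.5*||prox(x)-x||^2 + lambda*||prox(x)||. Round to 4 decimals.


Step 1: Compute ||x||.
||x|| = 4.4654
Step 2: Compute scaling factor.
scale = max(0, 1 - 3.55/4.4654) = 0.205
Step 3: prox(x) = [0.0897, -0.7717, 0.484]
||prox(x)|| = 0.9154
Step 4: Proximal objective.
0.5*||prox-x||^2 = 6.3013
lambda*||prox|| = 3.2497
Total = 9.5508


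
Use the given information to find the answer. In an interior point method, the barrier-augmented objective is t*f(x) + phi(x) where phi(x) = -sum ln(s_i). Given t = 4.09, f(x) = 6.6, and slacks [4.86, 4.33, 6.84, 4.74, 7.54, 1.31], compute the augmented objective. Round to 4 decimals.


Step 1: Compute log-barrier.
ln values: [1.581, 1.4656, 1.9228, 1.556, 2.0202, 0.27]
phi = -(1.581 + 1.4656 + 1.9228 + 1.556 + 2.0202 + 0.27) = -8.8157
Step 2: Compute augmented objective.
t*f(x) = 4.09*6.6 = 26.994
Total = 26.994 - 8.8157 = 18.1783


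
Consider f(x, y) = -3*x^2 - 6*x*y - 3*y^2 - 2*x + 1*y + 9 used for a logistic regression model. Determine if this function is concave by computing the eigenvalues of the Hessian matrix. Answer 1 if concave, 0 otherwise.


The Hessian of f(x,y) = -3*x^2 - 6*x*y - 3*y^2 - 2*x + 1*y + 9 is:
H = [[-6, -6], [-6, -6]]
Trace = -6 - 6 = -12
Determinant = -6*-6 - (-6)^2 = 0
Discriminant = (-12)^2 - 4*0 = 144.0
Eigenvalues: lambda_1 = -12.0, lambda_2 = 0.0
The function is concave.

1


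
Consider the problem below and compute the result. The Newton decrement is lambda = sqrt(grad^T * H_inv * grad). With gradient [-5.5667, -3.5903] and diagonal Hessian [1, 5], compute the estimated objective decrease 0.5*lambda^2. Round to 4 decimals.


Step 1: H is diagonal, so H^(-1) * g = [-5.5667, -0.7181].
Step 2: g^T H^(-1) g = sum_i g_i^2 / H_ii
  = (-5.5667)^2/1 + (-3.5903)^2/5
  = 30.9881 + 2.5781 = 33.5662
Step 3: Objective decrease = 0.5 * g^T H^(-1) g = 16.7831


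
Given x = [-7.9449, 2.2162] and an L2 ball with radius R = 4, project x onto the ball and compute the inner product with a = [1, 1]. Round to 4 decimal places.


Step 1: Compute ||x|| (intermediates to 6 decimals).
||x|| = sqrt((-7.9449)^2 + 2.2162^2) = 8.248211
Step 2: Project.
Since ||x|| > R, scale = R/||x|| = 4/8.248211 = 0.484954, proj(x) = scale * x
proj(x) = [-3.852911, 1.074755]
Step 3: Dot product.
a^T * proj(x) = 1*(-3.852911) + 1*1.074755 = -2.7782


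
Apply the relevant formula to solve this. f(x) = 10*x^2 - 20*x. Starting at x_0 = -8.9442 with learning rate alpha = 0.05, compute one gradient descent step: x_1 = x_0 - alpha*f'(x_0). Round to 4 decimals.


We compute the gradient at x_0 and apply the update.
f'(x) = 20*x - 20
f'(-8.9442) = 20*-8.9442 - 20 = -198.884
x_1 = -8.9442 - 0.05*-198.884 = 1.0


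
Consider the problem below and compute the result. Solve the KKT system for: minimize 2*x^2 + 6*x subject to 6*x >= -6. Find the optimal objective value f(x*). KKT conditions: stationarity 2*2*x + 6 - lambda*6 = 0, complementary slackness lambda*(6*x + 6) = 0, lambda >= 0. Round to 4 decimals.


Step 1: Try lambda = 0 (constraint inactive).
x_unc = -6/(2*2) = -1.5
Check: 6*-1.5 = -9.0 < -6 -- violated!
Step 2: Constraint must be active: 6*x = -6
x* = -6/6 = -1.0
lambda = (2*2*(-1.0) + 6)/6 = 0.3333
Step 3: Compute optimal value.
f(x*) = 2*(-1.0)^2 + 6*(-1.0) = -4.0


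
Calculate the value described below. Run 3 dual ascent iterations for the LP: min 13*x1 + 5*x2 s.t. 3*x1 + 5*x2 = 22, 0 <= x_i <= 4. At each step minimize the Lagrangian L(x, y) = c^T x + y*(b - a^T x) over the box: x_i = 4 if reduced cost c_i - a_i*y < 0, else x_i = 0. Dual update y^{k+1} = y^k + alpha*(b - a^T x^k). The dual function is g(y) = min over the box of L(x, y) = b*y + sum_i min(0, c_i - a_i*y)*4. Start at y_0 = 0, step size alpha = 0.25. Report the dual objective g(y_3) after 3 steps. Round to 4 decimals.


Dual ascent for LP: min 13*x1 + 5*x2, 3*x1 + 5*x2 = 22, 0 <= x_i <= 4
Step 1: y^k = 0.0, reduced costs: (13.0, 5.0)
  x^k = (0.0, 0.0), subgradient = b - a^T x = 22.0
  y^{k+1} = 0.0 + 0.25*22.0 = 5.5
Step 2: y^k = 5.5, reduced costs: (-3.5, -22.5)
  x^k = (4.0, 4.0), subgradient = b - a^T x = -10.0
  y^{k+1} = 5.5 + 0.25*-10.0 = 3.0
Step 3: y^k = 3.0, reduced costs: (4.0, -10.0)
  x^k = (0.0, 4.0), subgradient = b - a^T x = 2.0
  y^{k+1} = 3.0 + 0.25*2.0 = 3.5
Dual objective at y_3 = 3.5: reduced costs (2.5, -12.5), box minimizer x = (0.0, 4.0)
g(y_3) = b*y + (c1 - a1*y)*x1 + (c2 - a2*y)*x2 = 22*3.5 + 2.5*0.0 + (-12.5)*4.0 = 77.0 + 0.0 - 50.0 = 27.0


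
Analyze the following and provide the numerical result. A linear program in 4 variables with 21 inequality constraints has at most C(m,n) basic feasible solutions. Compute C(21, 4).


Each vertex corresponds to some choice of n active constraints out of m, so the number of vertices is at most C(m, n) = m! / (n!(m-n)!).
m = 21, n = 4
Numerator: 21 * 20 * 19 * 18
Denominator: 4! = 24
C(21, 4) = 5985


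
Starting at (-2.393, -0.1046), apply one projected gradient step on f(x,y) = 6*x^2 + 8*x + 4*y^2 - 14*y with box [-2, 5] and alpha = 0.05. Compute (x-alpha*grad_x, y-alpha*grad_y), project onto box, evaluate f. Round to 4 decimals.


Step 1: Compute gradient at (-2.393, -0.1046).
grad_x = 2*6*-2.393 + 8 = -20.716
grad_y = 2*4*-0.1046 - 14 = -14.8368
Step 2: Gradient step.
x_raw = -2.393 - 0.05*-20.716 = -1.3572
y_raw = -0.1046 - 0.05*-14.8368 = 0.6372
Step 3: Project onto [-2, 5].
x_proj = clip(-1.3572) = -1.3572
y_proj = clip(0.6372) = 0.6372
Step 4: Evaluate f.
f(-1.3572, 0.6372) = -7.1027


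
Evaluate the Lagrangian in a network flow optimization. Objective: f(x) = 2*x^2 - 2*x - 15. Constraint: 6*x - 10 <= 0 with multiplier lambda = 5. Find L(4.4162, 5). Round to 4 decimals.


Step 1: Evaluate f(x).
f(4.4162) = 2*4.4162^2 - 2*4.4162 - 15 = 15.1732
Step 2: Evaluate g(x).
g(4.4162) = 6*4.4162 - 10 = 16.4972
Step 3: Compute Lagrangian.
L = 15.1732 + 5*16.4972 = 97.6592


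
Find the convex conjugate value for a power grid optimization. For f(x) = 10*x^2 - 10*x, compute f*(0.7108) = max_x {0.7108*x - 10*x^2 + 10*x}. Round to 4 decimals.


f*(y) = sup_x {y*x - a*x^2 - b*x} = sup_x {(y-b)*x - a*x^2}
FOC: (y - b) - 2a*x = 0 => x* = (y - b)/(2a)
x* = (0.7108 + 10)/(2*10) = 0.5355
f*(0.7108) = (y-b)^2/(4a) = (0.7108 + 10)^2/(4*10)
= 114.7212/40 = 2.868


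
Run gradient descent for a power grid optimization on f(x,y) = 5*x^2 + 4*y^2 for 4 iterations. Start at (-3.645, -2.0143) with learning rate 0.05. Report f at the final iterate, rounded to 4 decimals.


Gradient descent on f(x,y) = 5*x^2 + 4*y^2.
Starting point: (-3.645, -2.0143), alpha = 0.05
Step 1: grad_x = 2*5*-3.645 = -36.45, grad_y = 2*4*-2.0143 = -16.1144
  x_1 = -3.645 - 0.05*-36.45 = -1.8225
  y_1 = -2.0143 - 0.05*-16.1144 = -1.2086
Step 2: grad_x = 2*5*-1.8225 = -18.225, grad_y = 2*4*-1.2086 = -9.6686
  x_2 = -1.8225 - 0.05*-18.225 = -0.9113
  y_2 = -1.2086 - 0.05*-9.6686 = -0.7251
Step 3: grad_x = 2*5*-0.9113 = -9.1125, grad_y = 2*4*-0.7251 = -5.8012
  x_3 = -0.9113 - 0.05*-9.1125 = -0.4556
  y_3 = -0.7251 - 0.05*-5.8012 = -0.4351
Step 4: grad_x = 2*5*-0.4556 = -4.5563, grad_y = 2*4*-0.4351 = -3.4807
  x_4 = -0.4556 - 0.05*-4.5563 = -0.2278
  y_4 = -0.4351 - 0.05*-3.4807 = -0.2611
f(-0.2278, -0.2611) = 5*(-0.2278)^2 + 4*(-0.2611)^2 = 0.5321


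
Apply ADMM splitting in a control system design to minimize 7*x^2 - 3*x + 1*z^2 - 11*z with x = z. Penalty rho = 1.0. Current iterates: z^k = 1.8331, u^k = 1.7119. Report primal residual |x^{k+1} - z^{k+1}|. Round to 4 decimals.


ADMM iteration with rho = 1.0, z^k = 1.8331, u^k = 1.7119
Step 1: x-update.
Minimize 7*x^2 - 3*x + (1.0/2)*(x - 1.8331 + 1.7119)^2
FOC: (2*7 + 1.0)*x = 3 + 1.0*(1.8331 - 1.7119)
x^{k+1} = 0.2081
Step 2: z-update.
Minimize 1*z^2 - 11*z + (1.0/2)*(0.2081 - z + 1.7119)^2
FOC: (2*1 + 1.0)*z = 11 + 1.0*(0.2081 + 1.7119)
z^{k+1} = 4.3067
Step 3: u-update.
u^{k+1} = 1.7119 + 0.2081 - 4.3067 = -2.3867
Step 4: Primal residual = |0.2081 - 4.3067| = 4.0986


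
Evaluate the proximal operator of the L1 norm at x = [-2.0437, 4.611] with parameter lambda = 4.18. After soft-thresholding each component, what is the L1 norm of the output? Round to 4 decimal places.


Soft-thresholding with lambda = 4.18:
prox(-2.0437) = sign(-2.0437)*max(|-2.0437| - 4.18, 0) = 0.0
prox(4.611) = sign(4.611)*max(|4.611| - 4.18, 0) = 0.431
prox(x) = [0.0, 0.431]
||prox(x)||_1 = 0.0 + 0.431 = 0.431


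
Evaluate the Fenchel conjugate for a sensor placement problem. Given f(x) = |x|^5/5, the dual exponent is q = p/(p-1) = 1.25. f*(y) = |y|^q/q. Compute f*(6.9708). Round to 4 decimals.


The conjugate exponent q satisfies 1/p + 1/q = 1.
p = 5, so q = 5/(5 - 1) = 1.25
|y|^q = 6.9708^1.25 = 11.3267
f*(6.9708) = 11.3267 / 1.25 = 9.0614


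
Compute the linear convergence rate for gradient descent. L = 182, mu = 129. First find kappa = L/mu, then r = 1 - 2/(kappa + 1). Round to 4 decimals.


Step 1: Compute the condition number.
kappa = L/mu = 182/129 = 1.4109
Step 2: Compute the convergence rate.
r = 1 - 2/(kappa + 1) = 1 - 2*mu/(L + mu) = (L - mu)/(L + mu) = 53/311 = 0.1704


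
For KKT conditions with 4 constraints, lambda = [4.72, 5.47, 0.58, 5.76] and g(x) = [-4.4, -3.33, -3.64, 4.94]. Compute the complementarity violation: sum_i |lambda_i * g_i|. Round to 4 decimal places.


KKT complementary slackness check:
lambda_1 * g_1 = 4.72 * -4.4 = -20.768
lambda_2 * g_2 = 5.47 * -3.33 = -18.2151
lambda_3 * g_3 = 0.58 * -3.64 = -2.1112
lambda_4 * g_4 = 5.76 * 4.94 = 28.4544
Total violation = 20.768 + 18.2151 + 2.1112 + 28.4544 = 69.5487


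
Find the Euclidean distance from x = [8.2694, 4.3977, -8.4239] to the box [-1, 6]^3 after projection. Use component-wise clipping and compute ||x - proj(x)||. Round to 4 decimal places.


Project each component onto [-1, 6].
clip(8.2694) = 6.0, clip(4.3977) = 4.3977, clip(-8.4239) = -1.0
Projection = [6.0, 4.3977, -1.0]
Squared diffs: [5.1502, 0.0, 55.1143]
Distance = sqrt(60.2645) = 7.763


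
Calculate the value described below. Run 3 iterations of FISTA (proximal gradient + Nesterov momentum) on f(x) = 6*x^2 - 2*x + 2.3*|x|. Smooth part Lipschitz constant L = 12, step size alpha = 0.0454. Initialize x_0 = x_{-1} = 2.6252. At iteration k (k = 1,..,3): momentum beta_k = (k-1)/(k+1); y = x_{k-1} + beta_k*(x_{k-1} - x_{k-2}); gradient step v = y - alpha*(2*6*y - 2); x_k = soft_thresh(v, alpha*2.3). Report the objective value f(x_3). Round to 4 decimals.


FISTA on f(x) = 6*x^2 - 2*x + 2.3*|x|
L = 12, alpha = 0.0454
Iteration 1: beta = 0.0, y = 2.6252 + 0.0*(2.6252 - 2.6252) = 2.6252
  grad(y) = 29.5024, v = y - alpha*grad = 1.2858
  prox(v) = soft_thresh(1.2858, 0.1044) = 1.1814
Iteration 2: beta = 0.3333, y = 1.1814 + 0.3333*(1.1814 - 2.6252) = 0.7001
  grad(y) = 6.4011, v = y - alpha*grad = 0.4095
  prox(v) = soft_thresh(0.4095, 0.1044) = 0.3051
Iteration 3: beta = 0.5, y = 0.3051 + 0.5*(0.3051 - 1.1814) = -0.1331
  grad(y) = -3.5971, v = y - alpha*grad = 0.0302
  prox(v) = soft_thresh(0.0302, 0.1044) = 0.0
f(x_3) = 6*0.0^2 - 2*0.0 + 2.3*|0.0| = 0.0


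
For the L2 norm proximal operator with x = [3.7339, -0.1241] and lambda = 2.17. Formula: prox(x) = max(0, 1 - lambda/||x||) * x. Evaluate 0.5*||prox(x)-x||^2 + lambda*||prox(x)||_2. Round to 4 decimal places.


Step 1: Compute ||x||.
||x|| = 3.736
Step 2: Compute scaling factor.
scale = max(0, 1 - 2.17/3.736) = 0.4192
Step 3: prox(x) = [1.5651, -0.052]
||prox(x)|| = 1.566
Step 4: Proximal objective.
0.5*||prox-x||^2 = 2.3545
lambda*||prox|| = 3.3982
Total = 5.7526


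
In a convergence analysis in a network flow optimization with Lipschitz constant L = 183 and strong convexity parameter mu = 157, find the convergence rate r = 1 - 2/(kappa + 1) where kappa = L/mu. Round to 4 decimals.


Step 1: Compute the condition number.
kappa = L/mu = 183/157 = 1.1656
Step 2: Compute the convergence rate.
r = 1 - 2/(kappa + 1) = 1 - 2*mu/(L + mu) = (L - mu)/(L + mu) = 26/340 = 0.0765


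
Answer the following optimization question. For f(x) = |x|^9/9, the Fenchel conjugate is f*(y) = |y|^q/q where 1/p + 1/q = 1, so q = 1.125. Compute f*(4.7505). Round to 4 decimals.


The conjugate exponent q satisfies 1/p + 1/q = 1.
p = 9, so q = 9/(9 - 1) = 1.125
|y|^q = 4.7505^1.125 = 5.7721
f*(4.7505) = 5.7721 / 1.125 = 5.1307


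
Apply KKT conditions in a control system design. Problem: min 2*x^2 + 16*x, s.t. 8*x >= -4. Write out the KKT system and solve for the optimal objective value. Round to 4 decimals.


Step 1: Try lambda = 0 (constraint inactive).
x_unc = -16/(2*2) = -4.0
Check: 8*-4.0 = -32.0 < -4 -- violated!
Step 2: Constraint must be active: 8*x = -4
x* = -4/8 = -0.5
lambda = (2*2*(-0.5) + 16)/8 = 1.75
Step 3: Compute optimal value.
f(x*) = 2*(-0.5)^2 + 16*(-0.5) = -7.5


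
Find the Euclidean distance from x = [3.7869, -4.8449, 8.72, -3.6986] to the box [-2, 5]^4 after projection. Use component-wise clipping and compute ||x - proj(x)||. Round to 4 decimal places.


Project each component onto [-2, 5].
clip(3.7869) = 3.7869, clip(-4.8449) = -2.0, clip(8.72) = 5.0, clip(-3.6986) = -2.0
Projection = [3.7869, -2.0, 5.0, -2.0]
Squared diffs: [0.0, 8.0935, 13.8384, 2.8852]
Distance = sqrt(24.8171) = 4.9817


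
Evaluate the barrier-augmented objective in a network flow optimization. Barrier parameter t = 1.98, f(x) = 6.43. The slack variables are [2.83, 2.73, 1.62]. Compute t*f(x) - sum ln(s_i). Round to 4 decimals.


Step 1: Compute log-barrier.
ln values: [1.0403, 1.0043, 0.4824]
phi = -(1.0403 + 1.0043 + 0.4824) = -2.527
Step 2: Compute augmented objective.
t*f(x) = 1.98*6.43 = 12.7314
Total = 12.7314 - 2.527 = 10.2044


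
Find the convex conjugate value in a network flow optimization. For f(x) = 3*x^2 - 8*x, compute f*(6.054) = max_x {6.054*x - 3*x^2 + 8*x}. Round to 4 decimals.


f*(y) = sup_x {y*x - a*x^2 - b*x} = sup_x {(y-b)*x - a*x^2}
FOC: (y - b) - 2a*x = 0 => x* = (y - b)/(2a)
x* = (6.054 + 8)/(2*3) = 2.3423
f*(6.054) = (y-b)^2/(4a) = (6.054 + 8)^2/(4*3)
= 197.5149/12 = 16.4596


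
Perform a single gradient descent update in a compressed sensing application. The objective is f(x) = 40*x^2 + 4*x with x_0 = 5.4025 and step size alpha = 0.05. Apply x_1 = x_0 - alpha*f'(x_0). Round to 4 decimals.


We compute the gradient at x_0 and apply the update.
f'(x) = 80*x + 4
f'(5.4025) = 80*5.4025 + 4 = 436.2
x_1 = 5.4025 - 0.05*436.2 = -16.4075


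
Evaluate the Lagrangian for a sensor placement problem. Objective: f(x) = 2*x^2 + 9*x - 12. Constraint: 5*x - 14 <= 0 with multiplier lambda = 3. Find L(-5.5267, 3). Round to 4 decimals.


Step 1: Evaluate f(x).
f(-5.5267) = 2*(-5.5267)^2 + 9*(-5.5267) - 12 = -0.6515
Step 2: Evaluate g(x).
g(-5.5267) = 5*-5.5267 - 14 = -41.6335
Step 3: Compute Lagrangian.
L = -0.6515 + 3*-41.6335 = -125.552


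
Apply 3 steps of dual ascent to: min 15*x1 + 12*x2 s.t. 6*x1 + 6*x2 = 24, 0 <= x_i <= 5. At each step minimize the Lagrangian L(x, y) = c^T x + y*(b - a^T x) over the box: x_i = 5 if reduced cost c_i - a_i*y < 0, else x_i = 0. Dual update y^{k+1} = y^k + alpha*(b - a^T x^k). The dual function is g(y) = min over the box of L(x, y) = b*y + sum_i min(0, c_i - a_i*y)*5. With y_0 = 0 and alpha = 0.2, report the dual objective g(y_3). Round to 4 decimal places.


Dual ascent for LP: min 15*x1 + 12*x2, 6*x1 + 6*x2 = 24, 0 <= x_i <= 5
Step 1: y^k = 0.0, reduced costs: (15.0, 12.0)
  x^k = (0.0, 0.0), subgradient = b - a^T x = 24.0
  y^{k+1} = 0.0 + 0.2*24.0 = 4.8
Step 2: y^k = 4.8, reduced costs: (-13.8, -16.8)
  x^k = (5.0, 5.0), subgradient = b - a^T x = -36.0
  y^{k+1} = 4.8 + 0.2*-36.0 = -2.4
Step 3: y^k = -2.4, reduced costs: (29.4, 26.4)
  x^k = (0.0, 0.0), subgradient = b - a^T x = 24.0
  y^{k+1} = -2.4 + 0.2*24.0 = 2.4
Dual objective at y_3 = 2.4: reduced costs (0.6, -2.4), box minimizer x = (0.0, 5.0)
g(y_3) = b*y + (c1 - a1*y)*x1 + (c2 - a2*y)*x2 = 24*2.4 + 0.6*0.0 + (-2.4)*5.0 = 57.6 + 0.0 - 12.0 = 45.6
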